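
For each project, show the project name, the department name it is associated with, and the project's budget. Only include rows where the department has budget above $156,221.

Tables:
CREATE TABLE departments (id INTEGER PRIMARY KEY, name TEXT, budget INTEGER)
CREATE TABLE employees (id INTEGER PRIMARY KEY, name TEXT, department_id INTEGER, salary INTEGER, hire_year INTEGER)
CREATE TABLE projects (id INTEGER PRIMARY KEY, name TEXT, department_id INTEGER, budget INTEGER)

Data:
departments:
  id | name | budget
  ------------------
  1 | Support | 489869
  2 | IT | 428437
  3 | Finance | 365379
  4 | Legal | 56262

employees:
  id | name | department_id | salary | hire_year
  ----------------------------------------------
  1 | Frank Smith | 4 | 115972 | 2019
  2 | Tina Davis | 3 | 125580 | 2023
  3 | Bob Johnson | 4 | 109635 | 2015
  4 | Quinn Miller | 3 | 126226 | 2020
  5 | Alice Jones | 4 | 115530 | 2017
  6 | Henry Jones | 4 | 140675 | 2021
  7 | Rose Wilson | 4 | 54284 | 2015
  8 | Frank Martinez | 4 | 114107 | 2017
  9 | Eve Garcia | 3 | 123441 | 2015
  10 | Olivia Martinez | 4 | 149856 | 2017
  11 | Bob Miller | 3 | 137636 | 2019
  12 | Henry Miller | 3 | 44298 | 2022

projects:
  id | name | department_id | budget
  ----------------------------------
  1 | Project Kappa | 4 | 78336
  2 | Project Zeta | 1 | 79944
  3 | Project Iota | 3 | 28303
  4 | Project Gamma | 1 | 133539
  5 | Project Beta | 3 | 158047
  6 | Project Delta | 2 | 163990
SELECT c.name, p.name AS department, c.budget FROM projects c JOIN departments p ON c.department_id = p.id WHERE p.budget > 156221

Execution result:
name | department | budget
Project Zeta | Support | 79944
Project Iota | Finance | 28303
Project Gamma | Support | 133539
Project Beta | Finance | 158047
Project Delta | IT | 163990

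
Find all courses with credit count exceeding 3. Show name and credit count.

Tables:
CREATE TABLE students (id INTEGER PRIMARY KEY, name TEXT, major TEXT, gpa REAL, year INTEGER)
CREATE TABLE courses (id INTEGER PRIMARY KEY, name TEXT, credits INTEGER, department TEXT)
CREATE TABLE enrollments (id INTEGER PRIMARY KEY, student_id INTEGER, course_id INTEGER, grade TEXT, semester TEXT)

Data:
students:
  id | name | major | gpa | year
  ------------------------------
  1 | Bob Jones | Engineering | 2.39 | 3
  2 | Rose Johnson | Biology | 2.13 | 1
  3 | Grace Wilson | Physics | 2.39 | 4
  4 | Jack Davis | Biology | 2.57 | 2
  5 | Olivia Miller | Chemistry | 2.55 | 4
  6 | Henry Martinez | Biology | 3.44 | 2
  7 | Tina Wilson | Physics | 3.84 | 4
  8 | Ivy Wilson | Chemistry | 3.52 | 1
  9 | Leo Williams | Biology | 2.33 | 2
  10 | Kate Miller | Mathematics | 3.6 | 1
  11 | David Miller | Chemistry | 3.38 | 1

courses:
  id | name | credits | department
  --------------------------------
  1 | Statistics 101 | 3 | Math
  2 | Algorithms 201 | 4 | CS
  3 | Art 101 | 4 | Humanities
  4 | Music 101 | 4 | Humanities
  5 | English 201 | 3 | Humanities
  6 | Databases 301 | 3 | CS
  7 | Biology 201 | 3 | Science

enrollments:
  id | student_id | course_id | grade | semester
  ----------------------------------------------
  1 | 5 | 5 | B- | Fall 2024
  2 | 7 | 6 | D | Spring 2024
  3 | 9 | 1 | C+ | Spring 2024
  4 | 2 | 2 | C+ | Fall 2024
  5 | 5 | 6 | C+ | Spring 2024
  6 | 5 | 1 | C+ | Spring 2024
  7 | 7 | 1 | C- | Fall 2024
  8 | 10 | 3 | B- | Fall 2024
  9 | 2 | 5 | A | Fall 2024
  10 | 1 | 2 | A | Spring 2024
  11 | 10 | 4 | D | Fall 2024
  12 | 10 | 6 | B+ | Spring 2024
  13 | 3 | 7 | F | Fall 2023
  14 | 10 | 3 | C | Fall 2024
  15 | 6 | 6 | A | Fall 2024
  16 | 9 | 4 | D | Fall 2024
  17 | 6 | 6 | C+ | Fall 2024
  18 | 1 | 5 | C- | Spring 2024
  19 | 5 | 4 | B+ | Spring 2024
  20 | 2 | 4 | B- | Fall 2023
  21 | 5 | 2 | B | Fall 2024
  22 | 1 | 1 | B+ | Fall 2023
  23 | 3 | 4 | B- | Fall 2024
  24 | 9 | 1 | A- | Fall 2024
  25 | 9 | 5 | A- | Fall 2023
SELECT name, credits FROM courses WHERE credits > 3

Execution result:
name | credits
Algorithms 201 | 4
Art 101 | 4
Music 101 | 4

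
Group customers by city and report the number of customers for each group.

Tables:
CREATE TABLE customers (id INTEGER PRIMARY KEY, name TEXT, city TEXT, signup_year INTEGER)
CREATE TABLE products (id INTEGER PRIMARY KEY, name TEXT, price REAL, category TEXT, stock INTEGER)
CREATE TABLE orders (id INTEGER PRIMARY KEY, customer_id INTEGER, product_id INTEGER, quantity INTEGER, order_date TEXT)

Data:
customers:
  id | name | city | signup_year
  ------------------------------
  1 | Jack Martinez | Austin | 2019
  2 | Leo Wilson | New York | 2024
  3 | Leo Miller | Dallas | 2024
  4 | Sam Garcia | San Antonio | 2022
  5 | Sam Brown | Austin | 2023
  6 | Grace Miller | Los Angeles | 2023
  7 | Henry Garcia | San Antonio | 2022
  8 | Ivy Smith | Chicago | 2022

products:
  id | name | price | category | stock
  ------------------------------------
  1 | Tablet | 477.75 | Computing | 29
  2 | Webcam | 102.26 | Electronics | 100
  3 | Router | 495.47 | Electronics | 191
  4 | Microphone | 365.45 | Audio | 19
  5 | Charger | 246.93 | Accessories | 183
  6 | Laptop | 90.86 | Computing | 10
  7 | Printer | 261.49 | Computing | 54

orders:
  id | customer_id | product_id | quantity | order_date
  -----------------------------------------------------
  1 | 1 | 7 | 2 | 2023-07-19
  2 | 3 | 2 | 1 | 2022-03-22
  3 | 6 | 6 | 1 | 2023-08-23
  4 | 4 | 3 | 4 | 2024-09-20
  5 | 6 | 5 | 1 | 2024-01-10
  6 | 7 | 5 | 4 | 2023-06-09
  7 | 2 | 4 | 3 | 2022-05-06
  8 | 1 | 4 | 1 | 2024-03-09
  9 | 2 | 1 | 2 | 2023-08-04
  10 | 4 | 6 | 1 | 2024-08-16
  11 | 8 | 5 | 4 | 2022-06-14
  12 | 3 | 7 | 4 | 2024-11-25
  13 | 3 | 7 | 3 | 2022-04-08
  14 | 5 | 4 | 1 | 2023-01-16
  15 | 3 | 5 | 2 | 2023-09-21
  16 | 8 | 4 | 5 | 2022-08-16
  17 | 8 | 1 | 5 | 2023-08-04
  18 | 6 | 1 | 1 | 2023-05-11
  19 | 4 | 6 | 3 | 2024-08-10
SELECT city, COUNT(*) AS n FROM customers GROUP BY city

Execution result:
city | n
Austin | 2
Chicago | 1
Dallas | 1
Los Angeles | 1
New York | 1
San Antonio | 2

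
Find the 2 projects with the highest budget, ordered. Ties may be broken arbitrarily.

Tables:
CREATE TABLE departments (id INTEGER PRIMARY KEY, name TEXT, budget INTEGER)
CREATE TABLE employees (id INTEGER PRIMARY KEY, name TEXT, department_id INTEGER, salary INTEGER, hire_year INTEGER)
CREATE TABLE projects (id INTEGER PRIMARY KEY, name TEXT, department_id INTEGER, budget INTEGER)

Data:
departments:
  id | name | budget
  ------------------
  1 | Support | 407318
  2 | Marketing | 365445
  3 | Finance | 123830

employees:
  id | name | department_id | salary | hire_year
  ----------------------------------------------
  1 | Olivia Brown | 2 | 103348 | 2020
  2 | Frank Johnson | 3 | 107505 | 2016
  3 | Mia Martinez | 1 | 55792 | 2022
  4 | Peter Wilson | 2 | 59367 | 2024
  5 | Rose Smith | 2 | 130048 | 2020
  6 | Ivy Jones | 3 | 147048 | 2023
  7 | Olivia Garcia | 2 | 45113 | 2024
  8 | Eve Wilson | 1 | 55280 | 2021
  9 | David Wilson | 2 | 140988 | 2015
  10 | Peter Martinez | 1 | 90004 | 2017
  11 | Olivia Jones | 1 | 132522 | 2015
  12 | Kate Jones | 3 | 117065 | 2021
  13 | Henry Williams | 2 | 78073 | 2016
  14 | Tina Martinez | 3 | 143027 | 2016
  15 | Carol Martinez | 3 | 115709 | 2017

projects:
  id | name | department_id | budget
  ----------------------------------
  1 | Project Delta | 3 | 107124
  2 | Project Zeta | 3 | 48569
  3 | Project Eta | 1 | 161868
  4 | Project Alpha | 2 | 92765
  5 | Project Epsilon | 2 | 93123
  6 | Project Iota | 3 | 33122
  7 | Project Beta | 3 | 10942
SELECT name, budget FROM projects ORDER BY budget DESC LIMIT 2

Execution result:
name | budget
Project Eta | 161868
Project Delta | 107124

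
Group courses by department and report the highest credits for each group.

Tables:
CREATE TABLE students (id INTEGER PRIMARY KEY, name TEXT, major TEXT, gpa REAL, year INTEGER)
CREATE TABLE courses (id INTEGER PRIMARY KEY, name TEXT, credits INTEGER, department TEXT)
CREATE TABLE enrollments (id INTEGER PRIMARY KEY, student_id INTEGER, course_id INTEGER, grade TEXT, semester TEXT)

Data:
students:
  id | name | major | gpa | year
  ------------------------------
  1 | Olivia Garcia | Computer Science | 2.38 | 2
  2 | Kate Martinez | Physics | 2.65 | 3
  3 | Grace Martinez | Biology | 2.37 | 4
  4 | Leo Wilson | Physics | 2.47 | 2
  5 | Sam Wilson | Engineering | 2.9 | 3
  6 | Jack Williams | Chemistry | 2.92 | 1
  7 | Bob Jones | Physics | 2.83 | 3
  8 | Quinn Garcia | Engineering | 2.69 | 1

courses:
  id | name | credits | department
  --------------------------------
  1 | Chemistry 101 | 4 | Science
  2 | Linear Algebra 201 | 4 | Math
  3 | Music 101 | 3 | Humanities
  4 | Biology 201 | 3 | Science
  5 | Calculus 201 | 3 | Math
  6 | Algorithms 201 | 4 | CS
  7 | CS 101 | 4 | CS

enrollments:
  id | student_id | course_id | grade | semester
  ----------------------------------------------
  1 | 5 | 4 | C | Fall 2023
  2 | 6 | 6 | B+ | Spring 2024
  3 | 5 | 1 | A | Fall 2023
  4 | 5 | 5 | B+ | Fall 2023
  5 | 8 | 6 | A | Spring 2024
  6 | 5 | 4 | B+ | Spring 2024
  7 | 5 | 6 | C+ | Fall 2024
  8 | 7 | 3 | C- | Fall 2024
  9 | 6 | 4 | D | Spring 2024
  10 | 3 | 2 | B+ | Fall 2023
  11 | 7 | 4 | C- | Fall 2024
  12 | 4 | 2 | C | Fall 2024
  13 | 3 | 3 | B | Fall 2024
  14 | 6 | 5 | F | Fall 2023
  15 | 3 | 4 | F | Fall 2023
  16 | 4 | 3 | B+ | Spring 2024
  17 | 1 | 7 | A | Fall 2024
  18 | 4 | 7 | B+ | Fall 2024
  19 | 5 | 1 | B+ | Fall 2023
SELECT department, MAX(credits) AS max_credits FROM courses GROUP BY department

Execution result:
department | max_credits
CS | 4
Humanities | 3
Math | 4
Science | 4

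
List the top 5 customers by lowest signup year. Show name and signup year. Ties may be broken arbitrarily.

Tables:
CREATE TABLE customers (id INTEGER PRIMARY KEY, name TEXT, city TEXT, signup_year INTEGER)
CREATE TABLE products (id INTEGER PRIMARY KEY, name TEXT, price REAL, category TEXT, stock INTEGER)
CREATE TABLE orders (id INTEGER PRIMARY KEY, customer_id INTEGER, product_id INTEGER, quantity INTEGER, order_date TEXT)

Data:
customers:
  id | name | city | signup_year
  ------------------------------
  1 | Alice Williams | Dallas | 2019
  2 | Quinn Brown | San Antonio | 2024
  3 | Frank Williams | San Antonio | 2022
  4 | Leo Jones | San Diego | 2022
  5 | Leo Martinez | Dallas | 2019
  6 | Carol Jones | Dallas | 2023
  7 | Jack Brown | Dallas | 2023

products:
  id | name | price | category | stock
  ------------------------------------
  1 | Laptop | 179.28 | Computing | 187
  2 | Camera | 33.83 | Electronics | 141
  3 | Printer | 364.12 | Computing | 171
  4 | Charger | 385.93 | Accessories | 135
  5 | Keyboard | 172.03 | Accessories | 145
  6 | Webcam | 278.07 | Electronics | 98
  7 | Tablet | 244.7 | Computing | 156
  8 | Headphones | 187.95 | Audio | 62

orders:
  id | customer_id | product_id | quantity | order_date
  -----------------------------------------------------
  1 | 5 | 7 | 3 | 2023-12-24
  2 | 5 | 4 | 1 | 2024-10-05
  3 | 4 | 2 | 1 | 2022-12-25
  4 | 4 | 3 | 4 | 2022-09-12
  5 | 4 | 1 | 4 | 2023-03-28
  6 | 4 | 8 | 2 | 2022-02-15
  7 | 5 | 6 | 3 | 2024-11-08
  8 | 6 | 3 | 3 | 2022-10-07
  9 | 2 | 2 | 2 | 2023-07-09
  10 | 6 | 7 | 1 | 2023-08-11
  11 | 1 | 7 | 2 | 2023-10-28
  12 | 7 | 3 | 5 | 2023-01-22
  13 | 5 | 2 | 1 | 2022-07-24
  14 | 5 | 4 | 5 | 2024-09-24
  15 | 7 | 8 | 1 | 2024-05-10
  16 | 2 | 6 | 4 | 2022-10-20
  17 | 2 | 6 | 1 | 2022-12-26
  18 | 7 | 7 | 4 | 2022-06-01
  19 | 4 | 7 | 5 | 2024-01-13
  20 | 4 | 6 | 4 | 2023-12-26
SELECT name, signup_year FROM customers ORDER BY signup_year ASC LIMIT 5

Execution result:
name | signup_year
Alice Williams | 2019
Leo Martinez | 2019
Frank Williams | 2022
Leo Jones | 2022
Carol Jones | 2023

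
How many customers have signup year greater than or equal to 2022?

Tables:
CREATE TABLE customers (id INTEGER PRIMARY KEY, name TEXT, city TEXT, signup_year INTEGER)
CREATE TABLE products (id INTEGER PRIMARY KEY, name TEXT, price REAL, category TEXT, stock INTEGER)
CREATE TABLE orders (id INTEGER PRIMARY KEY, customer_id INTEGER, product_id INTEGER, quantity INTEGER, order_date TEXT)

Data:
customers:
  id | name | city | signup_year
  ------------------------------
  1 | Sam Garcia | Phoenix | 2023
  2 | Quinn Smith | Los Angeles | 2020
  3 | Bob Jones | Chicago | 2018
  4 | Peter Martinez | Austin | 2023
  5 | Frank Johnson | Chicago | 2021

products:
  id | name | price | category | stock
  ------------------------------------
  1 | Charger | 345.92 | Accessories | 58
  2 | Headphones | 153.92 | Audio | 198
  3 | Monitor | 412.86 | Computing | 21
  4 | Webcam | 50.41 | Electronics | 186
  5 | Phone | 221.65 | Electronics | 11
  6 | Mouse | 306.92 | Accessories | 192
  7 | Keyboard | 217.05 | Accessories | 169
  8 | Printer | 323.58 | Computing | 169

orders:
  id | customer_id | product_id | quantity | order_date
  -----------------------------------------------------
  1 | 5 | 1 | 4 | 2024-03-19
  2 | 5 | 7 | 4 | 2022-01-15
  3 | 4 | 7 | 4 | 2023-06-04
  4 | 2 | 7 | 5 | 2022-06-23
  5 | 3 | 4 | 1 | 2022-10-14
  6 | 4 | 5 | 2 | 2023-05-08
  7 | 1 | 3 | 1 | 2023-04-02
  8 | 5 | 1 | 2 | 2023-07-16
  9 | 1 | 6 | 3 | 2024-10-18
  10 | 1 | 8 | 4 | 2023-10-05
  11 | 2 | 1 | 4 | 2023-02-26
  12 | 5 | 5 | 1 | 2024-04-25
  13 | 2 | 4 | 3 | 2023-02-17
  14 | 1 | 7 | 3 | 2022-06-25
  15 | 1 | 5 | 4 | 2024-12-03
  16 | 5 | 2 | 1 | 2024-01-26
SELECT COUNT(*) FROM customers WHERE signup_year >= 2022

Execution result:
2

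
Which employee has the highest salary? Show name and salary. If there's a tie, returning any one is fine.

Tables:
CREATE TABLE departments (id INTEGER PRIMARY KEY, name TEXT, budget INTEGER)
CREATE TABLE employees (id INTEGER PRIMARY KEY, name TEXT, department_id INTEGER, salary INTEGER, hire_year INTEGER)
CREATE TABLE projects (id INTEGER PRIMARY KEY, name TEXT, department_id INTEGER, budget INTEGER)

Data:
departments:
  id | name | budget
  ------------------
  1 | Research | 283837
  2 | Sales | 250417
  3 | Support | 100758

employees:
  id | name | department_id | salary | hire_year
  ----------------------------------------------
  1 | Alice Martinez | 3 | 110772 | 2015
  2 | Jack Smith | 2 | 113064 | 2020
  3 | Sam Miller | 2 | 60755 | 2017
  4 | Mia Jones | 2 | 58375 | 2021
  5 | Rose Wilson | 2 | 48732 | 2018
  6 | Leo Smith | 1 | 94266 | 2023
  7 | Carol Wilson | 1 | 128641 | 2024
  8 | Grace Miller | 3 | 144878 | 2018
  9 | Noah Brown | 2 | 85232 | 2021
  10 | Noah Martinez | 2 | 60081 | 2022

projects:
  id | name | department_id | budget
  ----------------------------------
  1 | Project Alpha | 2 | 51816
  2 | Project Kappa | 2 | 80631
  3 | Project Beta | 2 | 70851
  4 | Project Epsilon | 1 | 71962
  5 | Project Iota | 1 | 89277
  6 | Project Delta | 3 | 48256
SELECT name, salary FROM employees ORDER BY salary DESC LIMIT 1

Execution result:
name | salary
Grace Miller | 144878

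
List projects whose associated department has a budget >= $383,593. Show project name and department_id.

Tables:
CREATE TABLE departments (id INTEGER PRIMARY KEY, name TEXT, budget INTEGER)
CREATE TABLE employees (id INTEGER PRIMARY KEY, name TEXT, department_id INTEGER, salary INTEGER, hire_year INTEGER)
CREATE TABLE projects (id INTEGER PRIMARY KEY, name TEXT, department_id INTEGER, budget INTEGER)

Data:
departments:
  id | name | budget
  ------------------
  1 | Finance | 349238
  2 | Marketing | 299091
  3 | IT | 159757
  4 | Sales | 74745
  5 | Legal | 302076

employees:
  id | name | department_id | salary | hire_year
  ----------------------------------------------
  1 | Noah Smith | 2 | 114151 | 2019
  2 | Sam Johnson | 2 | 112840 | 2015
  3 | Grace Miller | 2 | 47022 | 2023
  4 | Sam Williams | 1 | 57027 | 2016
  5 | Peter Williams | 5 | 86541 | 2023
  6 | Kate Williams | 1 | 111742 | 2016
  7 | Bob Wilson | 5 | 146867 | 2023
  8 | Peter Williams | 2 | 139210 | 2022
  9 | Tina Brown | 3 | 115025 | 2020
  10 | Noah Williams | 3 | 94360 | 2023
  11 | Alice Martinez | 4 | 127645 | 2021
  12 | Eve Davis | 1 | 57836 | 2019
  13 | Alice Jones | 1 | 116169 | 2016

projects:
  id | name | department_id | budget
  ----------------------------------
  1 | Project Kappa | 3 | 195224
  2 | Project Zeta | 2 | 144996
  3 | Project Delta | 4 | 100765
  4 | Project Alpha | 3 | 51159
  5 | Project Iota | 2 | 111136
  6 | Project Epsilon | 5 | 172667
SELECT name, department_id FROM projects WHERE department_id IN (SELECT id FROM departments WHERE budget >= 383593)

Execution result:
(no rows)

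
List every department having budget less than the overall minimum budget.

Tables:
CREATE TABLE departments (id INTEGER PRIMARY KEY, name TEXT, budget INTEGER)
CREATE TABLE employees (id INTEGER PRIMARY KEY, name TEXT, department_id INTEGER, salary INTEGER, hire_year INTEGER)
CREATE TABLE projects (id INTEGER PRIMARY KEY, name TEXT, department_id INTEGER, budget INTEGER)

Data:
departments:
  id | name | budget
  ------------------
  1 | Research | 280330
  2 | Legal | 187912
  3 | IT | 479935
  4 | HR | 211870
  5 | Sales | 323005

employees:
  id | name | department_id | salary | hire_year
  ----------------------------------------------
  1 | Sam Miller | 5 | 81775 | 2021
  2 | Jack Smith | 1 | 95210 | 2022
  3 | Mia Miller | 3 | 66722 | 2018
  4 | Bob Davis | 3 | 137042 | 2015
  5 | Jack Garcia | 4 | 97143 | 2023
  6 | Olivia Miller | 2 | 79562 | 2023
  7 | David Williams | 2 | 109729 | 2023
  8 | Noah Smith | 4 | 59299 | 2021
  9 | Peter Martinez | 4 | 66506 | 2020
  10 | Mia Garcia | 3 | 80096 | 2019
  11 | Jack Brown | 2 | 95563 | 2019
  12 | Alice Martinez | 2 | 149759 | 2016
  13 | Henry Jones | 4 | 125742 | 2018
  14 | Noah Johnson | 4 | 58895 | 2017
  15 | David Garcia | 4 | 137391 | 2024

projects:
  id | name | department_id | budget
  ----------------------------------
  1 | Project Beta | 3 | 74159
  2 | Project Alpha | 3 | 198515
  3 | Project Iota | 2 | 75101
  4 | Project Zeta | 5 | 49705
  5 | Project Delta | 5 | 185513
SELECT name, budget FROM departments WHERE budget < (SELECT MIN(budget) FROM departments)

Execution result:
(no rows)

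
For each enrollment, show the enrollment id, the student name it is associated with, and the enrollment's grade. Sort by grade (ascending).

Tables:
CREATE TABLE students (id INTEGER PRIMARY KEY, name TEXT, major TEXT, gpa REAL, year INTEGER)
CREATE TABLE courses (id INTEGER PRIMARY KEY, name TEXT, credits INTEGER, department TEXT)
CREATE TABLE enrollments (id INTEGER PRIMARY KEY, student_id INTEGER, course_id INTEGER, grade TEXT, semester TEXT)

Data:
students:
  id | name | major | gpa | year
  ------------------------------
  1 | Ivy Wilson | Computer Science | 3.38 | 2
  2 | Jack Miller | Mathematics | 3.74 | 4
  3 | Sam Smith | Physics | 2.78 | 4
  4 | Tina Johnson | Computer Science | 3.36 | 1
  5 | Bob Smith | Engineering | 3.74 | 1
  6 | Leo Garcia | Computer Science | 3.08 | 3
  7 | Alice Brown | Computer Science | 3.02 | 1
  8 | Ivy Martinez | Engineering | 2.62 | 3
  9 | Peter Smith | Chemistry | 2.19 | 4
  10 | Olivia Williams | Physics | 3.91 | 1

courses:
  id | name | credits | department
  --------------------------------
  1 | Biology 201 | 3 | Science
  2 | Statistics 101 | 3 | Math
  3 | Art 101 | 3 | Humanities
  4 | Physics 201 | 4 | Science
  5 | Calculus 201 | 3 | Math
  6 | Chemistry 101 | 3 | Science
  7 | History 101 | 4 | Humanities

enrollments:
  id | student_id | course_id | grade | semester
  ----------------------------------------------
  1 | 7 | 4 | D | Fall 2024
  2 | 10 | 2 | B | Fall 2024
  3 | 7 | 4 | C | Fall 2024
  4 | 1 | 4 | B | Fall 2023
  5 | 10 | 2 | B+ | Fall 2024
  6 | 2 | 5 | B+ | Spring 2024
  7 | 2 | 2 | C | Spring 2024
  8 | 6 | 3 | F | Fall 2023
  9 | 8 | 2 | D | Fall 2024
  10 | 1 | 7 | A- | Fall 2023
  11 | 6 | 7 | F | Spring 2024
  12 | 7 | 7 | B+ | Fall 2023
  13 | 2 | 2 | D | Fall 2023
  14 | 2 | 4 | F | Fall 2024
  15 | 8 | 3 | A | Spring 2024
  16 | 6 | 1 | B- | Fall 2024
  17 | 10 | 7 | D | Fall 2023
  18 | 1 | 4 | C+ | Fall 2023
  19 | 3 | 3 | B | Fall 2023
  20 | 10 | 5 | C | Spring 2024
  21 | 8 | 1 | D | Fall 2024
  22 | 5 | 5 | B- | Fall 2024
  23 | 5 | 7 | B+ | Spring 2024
SELECT c.id, p.name AS student, c.grade FROM enrollments c JOIN students p ON c.student_id = p.id ORDER BY c.grade ASC

Execution result:
id | student | grade
15 | Ivy Martinez | A
10 | Ivy Wilson | A-
2 | Olivia Williams | B
4 | Ivy Wilson | B
19 | Sam Smith | B
5 | Olivia Williams | B+
6 | Jack Miller | B+
12 | Alice Brown | B+
23 | Bob Smith | B+
16 | Leo Garcia | B-
22 | Bob Smith | B-
3 | Alice Brown | C
7 | Jack Miller | C
20 | Olivia Williams | C
18 | Ivy Wilson | C+
1 | Alice Brown | D
9 | Ivy Martinez | D
13 | Jack Miller | D
17 | Olivia Williams | D
21 | Ivy Martinez | D
8 | Leo Garcia | F
11 | Leo Garcia | F
14 | Jack Miller | F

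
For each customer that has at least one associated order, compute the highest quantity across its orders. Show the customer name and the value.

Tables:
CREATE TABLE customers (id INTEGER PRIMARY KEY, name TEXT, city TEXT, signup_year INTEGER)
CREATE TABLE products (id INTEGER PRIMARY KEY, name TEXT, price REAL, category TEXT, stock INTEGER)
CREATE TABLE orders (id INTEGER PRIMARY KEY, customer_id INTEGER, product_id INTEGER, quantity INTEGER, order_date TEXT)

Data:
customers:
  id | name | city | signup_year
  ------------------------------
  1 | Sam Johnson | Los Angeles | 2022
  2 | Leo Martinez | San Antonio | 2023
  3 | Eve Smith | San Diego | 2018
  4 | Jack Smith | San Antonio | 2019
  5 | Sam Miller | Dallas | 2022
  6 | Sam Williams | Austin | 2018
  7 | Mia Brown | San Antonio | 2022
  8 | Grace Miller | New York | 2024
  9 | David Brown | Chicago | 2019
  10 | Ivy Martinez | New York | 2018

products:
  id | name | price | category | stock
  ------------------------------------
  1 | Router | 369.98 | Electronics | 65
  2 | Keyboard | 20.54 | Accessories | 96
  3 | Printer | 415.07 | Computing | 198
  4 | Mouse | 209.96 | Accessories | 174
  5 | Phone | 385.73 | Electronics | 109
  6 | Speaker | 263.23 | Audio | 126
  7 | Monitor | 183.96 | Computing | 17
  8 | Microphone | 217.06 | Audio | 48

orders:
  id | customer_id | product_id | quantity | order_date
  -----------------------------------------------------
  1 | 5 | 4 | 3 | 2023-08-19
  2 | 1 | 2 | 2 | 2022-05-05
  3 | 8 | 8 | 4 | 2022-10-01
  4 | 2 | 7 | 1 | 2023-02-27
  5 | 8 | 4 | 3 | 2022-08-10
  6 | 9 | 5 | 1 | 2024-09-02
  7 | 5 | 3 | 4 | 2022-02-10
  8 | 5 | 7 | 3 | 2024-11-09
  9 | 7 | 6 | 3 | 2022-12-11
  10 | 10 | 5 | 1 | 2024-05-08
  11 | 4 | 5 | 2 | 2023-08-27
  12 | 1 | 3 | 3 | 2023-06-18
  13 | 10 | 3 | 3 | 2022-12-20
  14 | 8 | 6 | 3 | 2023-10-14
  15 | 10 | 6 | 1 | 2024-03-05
SELECT p.name, MAX(c.quantity) AS max_quantity FROM orders c JOIN customers p ON c.customer_id = p.id GROUP BY p.id, p.name

Execution result:
name | max_quantity
Sam Johnson | 3
Leo Martinez | 1
Jack Smith | 2
Sam Miller | 4
Mia Brown | 3
Grace Miller | 4
David Brown | 1
Ivy Martinez | 3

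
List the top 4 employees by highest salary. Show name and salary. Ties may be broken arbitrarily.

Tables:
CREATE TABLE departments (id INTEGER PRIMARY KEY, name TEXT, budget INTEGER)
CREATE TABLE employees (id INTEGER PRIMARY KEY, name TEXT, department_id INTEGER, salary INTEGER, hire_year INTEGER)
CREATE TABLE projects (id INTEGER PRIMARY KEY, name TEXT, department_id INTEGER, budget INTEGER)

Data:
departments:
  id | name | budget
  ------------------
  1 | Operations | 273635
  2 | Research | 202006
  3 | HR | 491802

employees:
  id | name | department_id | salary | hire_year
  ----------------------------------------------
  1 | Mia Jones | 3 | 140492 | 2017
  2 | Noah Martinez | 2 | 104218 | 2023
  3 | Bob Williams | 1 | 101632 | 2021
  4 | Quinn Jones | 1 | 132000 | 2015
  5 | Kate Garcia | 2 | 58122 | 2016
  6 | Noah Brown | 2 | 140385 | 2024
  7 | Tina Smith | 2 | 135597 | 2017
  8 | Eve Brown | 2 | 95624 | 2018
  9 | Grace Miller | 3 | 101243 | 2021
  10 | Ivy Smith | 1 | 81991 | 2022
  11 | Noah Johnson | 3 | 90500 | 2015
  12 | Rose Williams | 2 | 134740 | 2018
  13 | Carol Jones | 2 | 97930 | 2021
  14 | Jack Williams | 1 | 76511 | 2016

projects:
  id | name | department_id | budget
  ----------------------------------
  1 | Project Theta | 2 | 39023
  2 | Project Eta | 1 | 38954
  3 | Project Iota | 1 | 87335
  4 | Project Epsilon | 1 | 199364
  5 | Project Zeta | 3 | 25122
SELECT name, salary FROM employees ORDER BY salary DESC LIMIT 4

Execution result:
name | salary
Mia Jones | 140492
Noah Brown | 140385
Tina Smith | 135597
Rose Williams | 134740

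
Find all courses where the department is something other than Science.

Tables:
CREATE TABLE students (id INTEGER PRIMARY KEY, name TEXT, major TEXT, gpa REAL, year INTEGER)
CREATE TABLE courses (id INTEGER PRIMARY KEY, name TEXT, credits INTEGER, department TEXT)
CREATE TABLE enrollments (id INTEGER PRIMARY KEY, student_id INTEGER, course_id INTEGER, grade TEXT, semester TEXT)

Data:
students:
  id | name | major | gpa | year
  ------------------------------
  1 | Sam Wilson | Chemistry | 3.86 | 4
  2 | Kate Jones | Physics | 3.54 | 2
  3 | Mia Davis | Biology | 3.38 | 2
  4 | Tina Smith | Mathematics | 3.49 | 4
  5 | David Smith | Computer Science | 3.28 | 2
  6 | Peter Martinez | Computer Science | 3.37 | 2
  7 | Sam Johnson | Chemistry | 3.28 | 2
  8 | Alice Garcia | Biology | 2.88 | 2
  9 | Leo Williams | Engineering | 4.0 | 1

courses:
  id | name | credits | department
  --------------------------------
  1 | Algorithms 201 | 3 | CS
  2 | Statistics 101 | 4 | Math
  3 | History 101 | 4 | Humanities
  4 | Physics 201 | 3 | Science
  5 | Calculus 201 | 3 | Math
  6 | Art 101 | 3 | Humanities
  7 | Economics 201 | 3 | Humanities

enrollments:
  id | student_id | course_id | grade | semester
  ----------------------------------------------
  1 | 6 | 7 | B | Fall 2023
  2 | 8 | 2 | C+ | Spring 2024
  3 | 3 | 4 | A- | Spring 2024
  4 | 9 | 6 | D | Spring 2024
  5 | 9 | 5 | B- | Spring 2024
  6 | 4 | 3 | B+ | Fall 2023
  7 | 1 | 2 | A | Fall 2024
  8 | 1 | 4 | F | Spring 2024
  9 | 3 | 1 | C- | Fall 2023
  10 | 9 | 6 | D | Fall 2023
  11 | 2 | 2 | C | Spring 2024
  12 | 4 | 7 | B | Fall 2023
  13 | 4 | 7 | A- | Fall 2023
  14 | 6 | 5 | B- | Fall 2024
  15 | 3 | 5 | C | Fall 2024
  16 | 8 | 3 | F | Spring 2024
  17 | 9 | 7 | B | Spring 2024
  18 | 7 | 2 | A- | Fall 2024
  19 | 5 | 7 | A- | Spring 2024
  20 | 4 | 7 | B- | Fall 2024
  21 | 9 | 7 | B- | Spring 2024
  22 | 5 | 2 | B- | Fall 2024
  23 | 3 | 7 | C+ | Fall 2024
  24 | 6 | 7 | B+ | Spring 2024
SELECT name, department FROM courses WHERE department <> 'Science'

Execution result:
name | department
Algorithms 201 | CS
Statistics 101 | Math
History 101 | Humanities
Calculus 201 | Math
Art 101 | Humanities
Economics 201 | Humanities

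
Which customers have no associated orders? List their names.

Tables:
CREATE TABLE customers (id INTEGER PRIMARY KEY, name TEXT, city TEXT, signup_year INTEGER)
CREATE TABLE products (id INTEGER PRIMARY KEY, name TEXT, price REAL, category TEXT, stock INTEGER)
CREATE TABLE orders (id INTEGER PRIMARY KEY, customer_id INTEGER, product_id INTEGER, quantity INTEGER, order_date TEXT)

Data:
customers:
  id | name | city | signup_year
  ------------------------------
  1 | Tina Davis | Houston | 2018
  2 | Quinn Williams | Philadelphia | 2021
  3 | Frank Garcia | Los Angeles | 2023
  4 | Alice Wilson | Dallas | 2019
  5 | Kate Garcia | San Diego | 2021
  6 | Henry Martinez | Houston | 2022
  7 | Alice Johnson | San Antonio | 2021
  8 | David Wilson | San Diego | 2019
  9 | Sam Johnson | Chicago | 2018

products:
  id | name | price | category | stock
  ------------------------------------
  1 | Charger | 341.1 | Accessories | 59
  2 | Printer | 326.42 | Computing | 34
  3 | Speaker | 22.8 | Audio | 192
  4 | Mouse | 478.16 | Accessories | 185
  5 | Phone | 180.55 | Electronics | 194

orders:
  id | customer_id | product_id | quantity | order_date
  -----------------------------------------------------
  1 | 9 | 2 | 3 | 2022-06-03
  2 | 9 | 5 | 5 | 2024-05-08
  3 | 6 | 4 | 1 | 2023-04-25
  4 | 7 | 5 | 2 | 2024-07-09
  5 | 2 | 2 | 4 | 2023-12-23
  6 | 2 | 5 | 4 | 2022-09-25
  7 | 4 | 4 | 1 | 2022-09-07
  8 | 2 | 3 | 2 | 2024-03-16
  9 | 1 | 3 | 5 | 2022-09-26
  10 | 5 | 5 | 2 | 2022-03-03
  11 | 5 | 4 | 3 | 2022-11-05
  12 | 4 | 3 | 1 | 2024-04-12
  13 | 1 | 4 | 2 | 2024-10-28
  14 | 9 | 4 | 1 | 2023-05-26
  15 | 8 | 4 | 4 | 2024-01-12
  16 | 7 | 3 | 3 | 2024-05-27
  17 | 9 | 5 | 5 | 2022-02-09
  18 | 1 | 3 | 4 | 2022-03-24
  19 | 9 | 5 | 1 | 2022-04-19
SELECT p.name FROM customers p LEFT JOIN orders c ON c.customer_id = p.id WHERE c.id IS NULL

Execution result:
Frank Garcia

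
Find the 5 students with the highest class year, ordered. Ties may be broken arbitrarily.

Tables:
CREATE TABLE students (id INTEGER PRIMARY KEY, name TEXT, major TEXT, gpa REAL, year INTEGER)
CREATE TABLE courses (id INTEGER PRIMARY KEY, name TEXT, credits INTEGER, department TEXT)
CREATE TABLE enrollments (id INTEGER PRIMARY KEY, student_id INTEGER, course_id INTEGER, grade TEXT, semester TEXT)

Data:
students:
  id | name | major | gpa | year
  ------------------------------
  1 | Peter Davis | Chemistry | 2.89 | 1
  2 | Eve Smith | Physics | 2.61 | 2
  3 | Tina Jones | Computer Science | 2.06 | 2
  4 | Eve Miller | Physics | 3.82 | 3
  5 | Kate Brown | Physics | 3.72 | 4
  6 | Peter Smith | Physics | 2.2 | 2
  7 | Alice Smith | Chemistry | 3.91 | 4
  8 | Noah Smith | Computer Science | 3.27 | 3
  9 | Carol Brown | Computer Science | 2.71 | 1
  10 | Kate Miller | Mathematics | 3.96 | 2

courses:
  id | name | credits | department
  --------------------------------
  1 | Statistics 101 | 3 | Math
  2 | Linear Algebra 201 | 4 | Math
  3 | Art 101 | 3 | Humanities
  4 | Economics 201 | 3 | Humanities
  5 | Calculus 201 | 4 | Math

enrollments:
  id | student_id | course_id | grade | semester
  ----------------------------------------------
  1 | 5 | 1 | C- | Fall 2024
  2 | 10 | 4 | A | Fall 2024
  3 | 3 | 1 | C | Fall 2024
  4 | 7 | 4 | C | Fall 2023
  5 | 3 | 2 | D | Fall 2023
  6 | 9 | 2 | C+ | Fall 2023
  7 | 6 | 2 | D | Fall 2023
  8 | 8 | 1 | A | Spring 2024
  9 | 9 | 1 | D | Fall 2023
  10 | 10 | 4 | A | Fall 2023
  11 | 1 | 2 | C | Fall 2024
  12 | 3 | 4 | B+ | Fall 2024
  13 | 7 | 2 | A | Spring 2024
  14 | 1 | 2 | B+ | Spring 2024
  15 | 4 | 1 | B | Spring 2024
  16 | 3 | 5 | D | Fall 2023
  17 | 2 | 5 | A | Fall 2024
SELECT name, year FROM students ORDER BY year DESC LIMIT 5

Execution result:
name | year
Kate Brown | 4
Alice Smith | 4
Eve Miller | 3
Noah Smith | 3
Eve Smith | 2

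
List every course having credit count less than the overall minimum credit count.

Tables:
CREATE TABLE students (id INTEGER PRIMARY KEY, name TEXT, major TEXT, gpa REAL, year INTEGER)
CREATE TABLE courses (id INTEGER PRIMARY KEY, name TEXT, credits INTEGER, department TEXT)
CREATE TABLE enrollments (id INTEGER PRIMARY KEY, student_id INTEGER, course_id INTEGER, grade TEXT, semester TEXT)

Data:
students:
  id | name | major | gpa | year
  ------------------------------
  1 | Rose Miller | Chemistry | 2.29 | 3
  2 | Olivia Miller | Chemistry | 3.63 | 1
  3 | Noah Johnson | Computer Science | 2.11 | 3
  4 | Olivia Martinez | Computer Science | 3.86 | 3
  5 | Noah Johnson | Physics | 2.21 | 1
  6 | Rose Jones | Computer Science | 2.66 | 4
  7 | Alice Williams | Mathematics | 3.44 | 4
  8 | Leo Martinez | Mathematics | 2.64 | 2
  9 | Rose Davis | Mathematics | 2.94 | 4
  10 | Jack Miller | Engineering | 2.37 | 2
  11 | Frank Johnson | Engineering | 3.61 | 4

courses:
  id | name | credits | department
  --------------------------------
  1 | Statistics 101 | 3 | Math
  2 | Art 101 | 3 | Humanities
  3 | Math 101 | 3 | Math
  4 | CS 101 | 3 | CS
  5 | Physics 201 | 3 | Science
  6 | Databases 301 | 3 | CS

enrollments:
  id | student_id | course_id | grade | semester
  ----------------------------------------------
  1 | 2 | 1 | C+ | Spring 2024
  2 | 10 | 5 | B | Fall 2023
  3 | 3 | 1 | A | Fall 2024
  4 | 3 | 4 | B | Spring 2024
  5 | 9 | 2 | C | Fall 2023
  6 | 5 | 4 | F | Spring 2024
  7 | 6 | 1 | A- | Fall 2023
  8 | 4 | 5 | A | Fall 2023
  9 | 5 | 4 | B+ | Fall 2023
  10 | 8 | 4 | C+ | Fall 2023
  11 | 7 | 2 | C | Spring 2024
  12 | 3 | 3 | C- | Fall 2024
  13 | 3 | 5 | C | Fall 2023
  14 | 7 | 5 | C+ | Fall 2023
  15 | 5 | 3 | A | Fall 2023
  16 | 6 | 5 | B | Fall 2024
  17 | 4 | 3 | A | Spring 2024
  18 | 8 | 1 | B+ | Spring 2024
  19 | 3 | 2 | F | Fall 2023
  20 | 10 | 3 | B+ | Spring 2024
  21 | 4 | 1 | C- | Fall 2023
SELECT name, credits FROM courses WHERE credits < (SELECT MIN(credits) FROM courses)

Execution result:
(no rows)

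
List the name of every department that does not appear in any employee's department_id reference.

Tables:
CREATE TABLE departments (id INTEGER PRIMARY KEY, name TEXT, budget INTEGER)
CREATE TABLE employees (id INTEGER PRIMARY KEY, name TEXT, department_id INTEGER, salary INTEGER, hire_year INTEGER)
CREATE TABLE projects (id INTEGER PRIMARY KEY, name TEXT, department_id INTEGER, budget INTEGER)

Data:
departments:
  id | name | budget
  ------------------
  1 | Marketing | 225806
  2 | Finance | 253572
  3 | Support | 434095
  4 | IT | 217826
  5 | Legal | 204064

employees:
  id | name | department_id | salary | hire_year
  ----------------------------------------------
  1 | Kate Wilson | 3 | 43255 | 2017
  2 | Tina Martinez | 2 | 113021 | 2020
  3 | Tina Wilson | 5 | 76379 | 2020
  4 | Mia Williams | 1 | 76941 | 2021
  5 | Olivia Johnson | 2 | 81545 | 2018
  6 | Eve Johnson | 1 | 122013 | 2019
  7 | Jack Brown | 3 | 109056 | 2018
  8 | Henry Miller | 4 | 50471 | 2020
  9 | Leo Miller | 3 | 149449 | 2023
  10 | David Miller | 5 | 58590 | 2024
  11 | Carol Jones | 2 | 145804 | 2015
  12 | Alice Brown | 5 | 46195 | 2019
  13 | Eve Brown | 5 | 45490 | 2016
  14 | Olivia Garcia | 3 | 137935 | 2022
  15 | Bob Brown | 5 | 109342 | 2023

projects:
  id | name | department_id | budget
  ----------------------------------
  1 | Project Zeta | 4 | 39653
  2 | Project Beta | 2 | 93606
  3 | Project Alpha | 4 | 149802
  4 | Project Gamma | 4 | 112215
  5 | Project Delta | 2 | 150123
SELECT p.name FROM departments p LEFT JOIN employees c ON c.department_id = p.id WHERE c.id IS NULL

Execution result:
(no rows)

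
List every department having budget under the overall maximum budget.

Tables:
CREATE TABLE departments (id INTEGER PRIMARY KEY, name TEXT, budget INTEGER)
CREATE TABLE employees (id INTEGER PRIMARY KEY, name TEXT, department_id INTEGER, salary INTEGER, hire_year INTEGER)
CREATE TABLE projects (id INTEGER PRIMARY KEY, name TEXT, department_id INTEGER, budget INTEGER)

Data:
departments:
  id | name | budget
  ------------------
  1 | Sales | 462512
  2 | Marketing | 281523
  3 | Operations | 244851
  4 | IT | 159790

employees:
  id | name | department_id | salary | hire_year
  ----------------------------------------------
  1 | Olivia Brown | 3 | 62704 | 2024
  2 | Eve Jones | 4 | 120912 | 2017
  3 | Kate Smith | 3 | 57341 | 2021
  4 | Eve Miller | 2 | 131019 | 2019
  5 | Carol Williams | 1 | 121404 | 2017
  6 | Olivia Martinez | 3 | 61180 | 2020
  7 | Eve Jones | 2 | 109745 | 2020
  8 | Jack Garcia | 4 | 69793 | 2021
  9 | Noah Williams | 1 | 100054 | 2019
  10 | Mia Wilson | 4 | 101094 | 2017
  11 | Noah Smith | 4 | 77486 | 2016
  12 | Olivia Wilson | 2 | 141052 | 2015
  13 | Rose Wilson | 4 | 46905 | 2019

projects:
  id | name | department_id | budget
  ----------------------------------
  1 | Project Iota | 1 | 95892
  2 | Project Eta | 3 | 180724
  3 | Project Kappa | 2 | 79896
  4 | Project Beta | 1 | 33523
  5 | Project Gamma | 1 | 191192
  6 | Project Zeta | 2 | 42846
SELECT name, budget FROM departments WHERE budget < (SELECT MAX(budget) FROM departments)

Execution result:
name | budget
Marketing | 281523
Operations | 244851
IT | 159790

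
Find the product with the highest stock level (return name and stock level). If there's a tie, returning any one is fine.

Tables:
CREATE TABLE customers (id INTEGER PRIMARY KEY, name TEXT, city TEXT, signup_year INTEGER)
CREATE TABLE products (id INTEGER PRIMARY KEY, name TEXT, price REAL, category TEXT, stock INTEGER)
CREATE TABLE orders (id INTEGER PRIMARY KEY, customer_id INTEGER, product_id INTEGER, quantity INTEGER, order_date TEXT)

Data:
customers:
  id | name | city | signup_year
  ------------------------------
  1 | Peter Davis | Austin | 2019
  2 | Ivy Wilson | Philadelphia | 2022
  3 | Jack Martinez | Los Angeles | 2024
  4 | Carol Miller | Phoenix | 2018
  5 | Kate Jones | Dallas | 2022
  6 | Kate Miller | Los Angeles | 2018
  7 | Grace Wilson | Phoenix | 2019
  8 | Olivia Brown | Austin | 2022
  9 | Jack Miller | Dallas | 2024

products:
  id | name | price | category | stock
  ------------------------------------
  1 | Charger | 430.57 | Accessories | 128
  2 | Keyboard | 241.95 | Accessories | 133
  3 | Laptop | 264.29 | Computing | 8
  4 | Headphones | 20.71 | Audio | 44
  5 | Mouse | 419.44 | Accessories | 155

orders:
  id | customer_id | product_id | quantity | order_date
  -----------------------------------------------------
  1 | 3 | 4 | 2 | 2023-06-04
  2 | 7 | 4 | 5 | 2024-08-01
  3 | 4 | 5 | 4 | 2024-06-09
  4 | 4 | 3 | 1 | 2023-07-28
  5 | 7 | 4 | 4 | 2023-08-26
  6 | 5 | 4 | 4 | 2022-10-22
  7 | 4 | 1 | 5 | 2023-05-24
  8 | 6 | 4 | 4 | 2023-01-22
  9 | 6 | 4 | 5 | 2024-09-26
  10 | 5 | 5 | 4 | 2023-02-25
SELECT name, stock FROM products ORDER BY stock DESC LIMIT 1

Execution result:
name | stock
Mouse | 155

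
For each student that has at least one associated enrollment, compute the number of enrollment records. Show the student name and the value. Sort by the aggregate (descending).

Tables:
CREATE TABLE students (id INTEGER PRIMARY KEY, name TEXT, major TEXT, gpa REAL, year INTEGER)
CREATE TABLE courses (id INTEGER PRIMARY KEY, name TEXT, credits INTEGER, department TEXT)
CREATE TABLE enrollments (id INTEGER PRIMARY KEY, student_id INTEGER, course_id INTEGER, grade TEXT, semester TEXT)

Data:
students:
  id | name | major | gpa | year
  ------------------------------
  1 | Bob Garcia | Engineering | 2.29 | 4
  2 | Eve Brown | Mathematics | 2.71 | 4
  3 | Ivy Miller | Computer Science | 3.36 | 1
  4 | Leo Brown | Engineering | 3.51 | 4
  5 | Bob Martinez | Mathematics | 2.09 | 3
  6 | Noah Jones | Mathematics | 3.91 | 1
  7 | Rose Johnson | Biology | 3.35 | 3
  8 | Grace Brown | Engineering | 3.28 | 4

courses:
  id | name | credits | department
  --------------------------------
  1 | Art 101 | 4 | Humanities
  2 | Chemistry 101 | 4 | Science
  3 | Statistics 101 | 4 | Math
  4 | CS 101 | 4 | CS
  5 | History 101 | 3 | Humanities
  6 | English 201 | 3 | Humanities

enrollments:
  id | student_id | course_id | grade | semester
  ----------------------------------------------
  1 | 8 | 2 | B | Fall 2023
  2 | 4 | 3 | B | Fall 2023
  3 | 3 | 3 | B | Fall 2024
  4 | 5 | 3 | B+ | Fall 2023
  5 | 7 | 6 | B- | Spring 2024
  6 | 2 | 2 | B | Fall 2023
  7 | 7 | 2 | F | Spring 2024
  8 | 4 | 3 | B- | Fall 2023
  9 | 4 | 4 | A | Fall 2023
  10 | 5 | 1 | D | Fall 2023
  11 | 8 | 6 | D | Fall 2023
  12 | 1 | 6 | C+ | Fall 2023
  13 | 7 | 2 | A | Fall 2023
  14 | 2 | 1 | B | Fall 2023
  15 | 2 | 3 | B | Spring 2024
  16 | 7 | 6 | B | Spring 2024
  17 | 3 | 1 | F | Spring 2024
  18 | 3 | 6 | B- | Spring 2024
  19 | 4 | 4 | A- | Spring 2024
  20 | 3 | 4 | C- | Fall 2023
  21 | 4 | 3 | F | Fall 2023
SELECT p.name, COUNT(*) AS n FROM enrollments c JOIN students p ON c.student_id = p.id GROUP BY p.id, p.name ORDER BY n DESC

Execution result:
name | n
Leo Brown | 5
Ivy Miller | 4
Rose Johnson | 4
Eve Brown | 3
Bob Martinez | 2
Grace Brown | 2
Bob Garcia | 1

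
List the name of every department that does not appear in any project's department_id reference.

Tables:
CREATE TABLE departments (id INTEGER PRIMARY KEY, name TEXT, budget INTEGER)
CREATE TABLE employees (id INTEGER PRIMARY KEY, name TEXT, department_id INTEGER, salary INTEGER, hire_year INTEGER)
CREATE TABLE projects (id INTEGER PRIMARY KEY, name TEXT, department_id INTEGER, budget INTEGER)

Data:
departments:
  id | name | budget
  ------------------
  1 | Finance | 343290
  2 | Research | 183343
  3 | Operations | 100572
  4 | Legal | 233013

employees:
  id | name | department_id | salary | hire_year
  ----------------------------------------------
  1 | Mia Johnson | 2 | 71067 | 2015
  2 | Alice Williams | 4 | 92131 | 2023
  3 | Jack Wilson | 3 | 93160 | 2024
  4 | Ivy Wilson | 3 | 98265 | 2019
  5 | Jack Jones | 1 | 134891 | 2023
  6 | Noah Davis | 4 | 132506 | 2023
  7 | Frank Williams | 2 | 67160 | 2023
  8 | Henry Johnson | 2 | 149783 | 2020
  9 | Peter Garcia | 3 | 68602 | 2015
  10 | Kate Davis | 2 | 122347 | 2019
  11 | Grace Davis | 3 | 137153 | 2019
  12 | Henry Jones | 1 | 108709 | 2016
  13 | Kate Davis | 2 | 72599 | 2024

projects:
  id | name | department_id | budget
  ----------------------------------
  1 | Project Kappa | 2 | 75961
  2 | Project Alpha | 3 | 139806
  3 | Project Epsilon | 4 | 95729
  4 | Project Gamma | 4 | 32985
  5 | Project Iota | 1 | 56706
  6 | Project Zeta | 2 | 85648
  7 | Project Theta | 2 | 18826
SELECT p.name FROM departments p LEFT JOIN projects c ON c.department_id = p.id WHERE c.id IS NULL

Execution result:
(no rows)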